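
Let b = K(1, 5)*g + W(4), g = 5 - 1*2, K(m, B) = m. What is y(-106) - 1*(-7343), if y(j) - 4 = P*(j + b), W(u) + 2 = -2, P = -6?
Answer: 7989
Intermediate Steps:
W(u) = -4 (W(u) = -2 - 2 = -4)
g = 3 (g = 5 - 2 = 3)
b = -1 (b = 1*3 - 4 = 3 - 4 = -1)
y(j) = 10 - 6*j (y(j) = 4 - 6*(j - 1) = 4 - 6*(-1 + j) = 4 + (6 - 6*j) = 10 - 6*j)
y(-106) - 1*(-7343) = (10 - 6*(-106)) - 1*(-7343) = (10 + 636) + 7343 = 646 + 7343 = 7989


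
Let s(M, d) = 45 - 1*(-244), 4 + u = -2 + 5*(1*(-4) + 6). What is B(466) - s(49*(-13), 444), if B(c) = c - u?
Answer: 173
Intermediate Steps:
u = 4 (u = -4 + (-2 + 5*(1*(-4) + 6)) = -4 + (-2 + 5*(-4 + 6)) = -4 + (-2 + 5*2) = -4 + (-2 + 10) = -4 + 8 = 4)
B(c) = -4 + c (B(c) = c - 1*4 = c - 4 = -4 + c)
s(M, d) = 289 (s(M, d) = 45 + 244 = 289)
B(466) - s(49*(-13), 444) = (-4 + 466) - 1*289 = 462 - 289 = 173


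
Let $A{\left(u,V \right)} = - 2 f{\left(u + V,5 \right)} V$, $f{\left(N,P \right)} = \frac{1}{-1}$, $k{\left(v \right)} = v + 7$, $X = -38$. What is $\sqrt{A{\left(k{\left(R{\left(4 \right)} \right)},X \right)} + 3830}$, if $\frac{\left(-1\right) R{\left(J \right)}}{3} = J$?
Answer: $\sqrt{3754} \approx 61.27$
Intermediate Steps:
$R{\left(J \right)} = - 3 J$
$k{\left(v \right)} = 7 + v$
$f{\left(N,P \right)} = -1$
$A{\left(u,V \right)} = 2 V$ ($A{\left(u,V \right)} = \left(-2\right) \left(-1\right) V = 2 V$)
$\sqrt{A{\left(k{\left(R{\left(4 \right)} \right)},X \right)} + 3830} = \sqrt{2 \left(-38\right) + 3830} = \sqrt{-76 + 3830} = \sqrt{3754}$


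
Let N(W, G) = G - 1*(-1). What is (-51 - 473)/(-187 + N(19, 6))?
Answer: 131/45 ≈ 2.9111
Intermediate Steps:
N(W, G) = 1 + G (N(W, G) = G + 1 = 1 + G)
(-51 - 473)/(-187 + N(19, 6)) = (-51 - 473)/(-187 + (1 + 6)) = -524/(-187 + 7) = -524/(-180) = -524*(-1/180) = 131/45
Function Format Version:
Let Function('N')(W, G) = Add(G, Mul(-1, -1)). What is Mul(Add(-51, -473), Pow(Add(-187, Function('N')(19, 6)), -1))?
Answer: Rational(131, 45) ≈ 2.9111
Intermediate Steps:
Function('N')(W, G) = Add(1, G) (Function('N')(W, G) = Add(G, 1) = Add(1, G))
Mul(Add(-51, -473), Pow(Add(-187, Function('N')(19, 6)), -1)) = Mul(Add(-51, -473), Pow(Add(-187, Add(1, 6)), -1)) = Mul(-524, Pow(Add(-187, 7), -1)) = Mul(-524, Pow(-180, -1)) = Mul(-524, Rational(-1, 180)) = Rational(131, 45)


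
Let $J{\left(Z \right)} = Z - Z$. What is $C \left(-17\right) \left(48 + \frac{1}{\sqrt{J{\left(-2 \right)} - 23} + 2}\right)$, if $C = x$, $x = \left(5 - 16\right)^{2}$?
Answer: $\frac{2057 \left(- 48 \sqrt{23} + 97 i\right)}{\sqrt{23} - 2 i} \approx -98888.0 + 365.37 i$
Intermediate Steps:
$J{\left(Z \right)} = 0$
$x = 121$ ($x = \left(5 - 16\right)^{2} = \left(-11\right)^{2} = 121$)
$C = 121$
$C \left(-17\right) \left(48 + \frac{1}{\sqrt{J{\left(-2 \right)} - 23} + 2}\right) = 121 \left(-17\right) \left(48 + \frac{1}{\sqrt{0 - 23} + 2}\right) = - 2057 \left(48 + \frac{1}{\sqrt{-23} + 2}\right) = - 2057 \left(48 + \frac{1}{i \sqrt{23} + 2}\right) = - 2057 \left(48 + \frac{1}{2 + i \sqrt{23}}\right) = -98736 - \frac{2057}{2 + i \sqrt{23}}$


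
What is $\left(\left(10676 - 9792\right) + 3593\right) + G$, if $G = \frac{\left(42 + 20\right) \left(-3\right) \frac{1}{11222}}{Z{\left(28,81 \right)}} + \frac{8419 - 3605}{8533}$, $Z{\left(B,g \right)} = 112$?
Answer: $\frac{110647627623}{24711568} \approx 4477.6$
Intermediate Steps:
$G = \frac{13937687}{24711568}$ ($G = \frac{\left(42 + 20\right) \left(-3\right) \frac{1}{11222}}{112} + \frac{8419 - 3605}{8533} = 62 \left(-3\right) \frac{1}{11222} \cdot \frac{1}{112} + 4814 \cdot \frac{1}{8533} = \left(-186\right) \frac{1}{11222} \cdot \frac{1}{112} + \frac{4814}{8533} = \left(- \frac{3}{181}\right) \frac{1}{112} + \frac{4814}{8533} = - \frac{3}{20272} + \frac{4814}{8533} = \frac{13937687}{24711568} \approx 0.56401$)
$\left(\left(10676 - 9792\right) + 3593\right) + G = \left(\left(10676 - 9792\right) + 3593\right) + \frac{13937687}{24711568} = \left(884 + 3593\right) + \frac{13937687}{24711568} = 4477 + \frac{13937687}{24711568} = \frac{110647627623}{24711568}$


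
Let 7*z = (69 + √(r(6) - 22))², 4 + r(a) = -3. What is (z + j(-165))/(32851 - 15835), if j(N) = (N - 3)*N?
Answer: 7099/4254 + 23*I*√29/19852 ≈ 1.6688 + 0.0062391*I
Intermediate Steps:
r(a) = -7 (r(a) = -4 - 3 = -7)
j(N) = N*(-3 + N) (j(N) = (-3 + N)*N = N*(-3 + N))
z = (69 + I*√29)²/7 (z = (69 + √(-7 - 22))²/7 = (69 + √(-29))²/7 = (69 + I*√29)²/7 ≈ 676.0 + 106.16*I)
(z + j(-165))/(32851 - 15835) = ((69 + I*√29)²/7 - 165*(-3 - 165))/(32851 - 15835) = ((69 + I*√29)²/7 - 165*(-168))/17016 = ((69 + I*√29)²/7 + 27720)*(1/17016) = (27720 + (69 + I*√29)²/7)*(1/17016) = 1155/709 + (69 + I*√29)²/119112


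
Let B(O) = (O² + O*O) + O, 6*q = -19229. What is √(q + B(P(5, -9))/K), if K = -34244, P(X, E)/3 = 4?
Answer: I*√8455866759354/51366 ≈ 56.611*I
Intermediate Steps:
P(X, E) = 12 (P(X, E) = 3*4 = 12)
q = -19229/6 (q = (⅙)*(-19229) = -19229/6 ≈ -3204.8)
B(O) = O + 2*O² (B(O) = (O² + O²) + O = 2*O² + O = O + 2*O²)
√(q + B(P(5, -9))/K) = √(-19229/6 + (12*(1 + 2*12))/(-34244)) = √(-19229/6 + (12*(1 + 24))*(-1/34244)) = √(-19229/6 + (12*25)*(-1/34244)) = √(-19229/6 + 300*(-1/34244)) = √(-19229/6 - 75/8561) = √(-164619919/51366) = I*√8455866759354/51366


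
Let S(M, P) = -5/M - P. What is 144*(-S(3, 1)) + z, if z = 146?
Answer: 530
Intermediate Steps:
S(M, P) = -P - 5/M
144*(-S(3, 1)) + z = 144*(-(-1*1 - 5/3)) + 146 = 144*(-(-1 - 5*⅓)) + 146 = 144*(-(-1 - 5/3)) + 146 = 144*(-1*(-8/3)) + 146 = 144*(8/3) + 146 = 384 + 146 = 530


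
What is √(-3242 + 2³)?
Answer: 7*I*√66 ≈ 56.868*I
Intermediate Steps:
√(-3242 + 2³) = √(-3242 + 8) = √(-3234) = 7*I*√66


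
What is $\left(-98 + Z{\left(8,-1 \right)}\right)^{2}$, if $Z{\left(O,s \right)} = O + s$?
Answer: $8281$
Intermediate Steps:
$\left(-98 + Z{\left(8,-1 \right)}\right)^{2} = \left(-98 + \left(8 - 1\right)\right)^{2} = \left(-98 + 7\right)^{2} = \left(-91\right)^{2} = 8281$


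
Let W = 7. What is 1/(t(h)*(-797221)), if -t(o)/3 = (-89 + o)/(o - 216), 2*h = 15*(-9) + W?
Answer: 280/365924439 ≈ 7.6519e-7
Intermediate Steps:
h = -64 (h = (15*(-9) + 7)/2 = (-135 + 7)/2 = (½)*(-128) = -64)
t(o) = -3*(-89 + o)/(-216 + o) (t(o) = -3*(-89 + o)/(o - 216) = -3*(-89 + o)/(-216 + o))
1/(t(h)*(-797221)) = 1/((3*(89 - 1*(-64))/(-216 - 64))*(-797221)) = -1/797221/(3*(89 + 64)/(-280)) = -1/797221/(3*(-1/280)*153) = -1/797221/(-459/280) = -280/459*(-1/797221) = 280/365924439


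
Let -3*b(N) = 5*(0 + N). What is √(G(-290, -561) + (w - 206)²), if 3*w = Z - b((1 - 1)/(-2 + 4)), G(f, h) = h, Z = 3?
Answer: 2*√10366 ≈ 203.63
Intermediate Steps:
b(N) = -5*N/3 (b(N) = -5*(0 + N)/3 = -5*N/3)
w = 1 (w = (3 - (-5)*(1 - 1)/(-2 + 4)/3)/3 = (3 - (-5)*0/2/3)/3 = (3 - (-5)*0*(½)/3)/3 = (3 - (-5)*0/3)/3 = (3 - 1*0)/3 = (3 + 0)/3 = (⅓)*3 = 1)
√(G(-290, -561) + (w - 206)²) = √(-561 + (1 - 206)²) = √(-561 + (-205)²) = √(-561 + 42025) = √41464 = 2*√10366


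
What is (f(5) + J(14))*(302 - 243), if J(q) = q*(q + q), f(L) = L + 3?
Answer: 23600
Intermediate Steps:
f(L) = 3 + L
J(q) = 2*q² (J(q) = q*(2*q) = 2*q²)
(f(5) + J(14))*(302 - 243) = ((3 + 5) + 2*14²)*(302 - 243) = (8 + 2*196)*59 = (8 + 392)*59 = 400*59 = 23600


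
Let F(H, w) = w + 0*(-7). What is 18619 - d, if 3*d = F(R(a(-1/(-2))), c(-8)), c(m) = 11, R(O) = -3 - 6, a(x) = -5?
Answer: 55846/3 ≈ 18615.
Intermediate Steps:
R(O) = -9
F(H, w) = w (F(H, w) = w + 0 = w)
d = 11/3 (d = (⅓)*11 = 11/3 ≈ 3.6667)
18619 - d = 18619 - 1*11/3 = 18619 - 11/3 = 55846/3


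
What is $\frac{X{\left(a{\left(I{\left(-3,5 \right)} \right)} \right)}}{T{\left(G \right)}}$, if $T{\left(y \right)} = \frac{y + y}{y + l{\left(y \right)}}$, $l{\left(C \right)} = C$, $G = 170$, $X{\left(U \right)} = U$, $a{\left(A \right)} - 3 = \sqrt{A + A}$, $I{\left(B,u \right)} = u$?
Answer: $3 + \sqrt{10} \approx 6.1623$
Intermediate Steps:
$a{\left(A \right)} = 3 + \sqrt{2} \sqrt{A}$ ($a{\left(A \right)} = 3 + \sqrt{A + A} = 3 + \sqrt{2 A} = 3 + \sqrt{2} \sqrt{A}$)
$T{\left(y \right)} = 1$ ($T{\left(y \right)} = \frac{y + y}{y + y} = \frac{2 y}{2 y} = 2 y \frac{1}{2 y} = 1$)
$\frac{X{\left(a{\left(I{\left(-3,5 \right)} \right)} \right)}}{T{\left(G \right)}} = \frac{3 + \sqrt{2} \sqrt{5}}{1} = \left(3 + \sqrt{10}\right) 1 = 3 + \sqrt{10}$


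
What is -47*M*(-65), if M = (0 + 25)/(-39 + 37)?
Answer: -76375/2 ≈ -38188.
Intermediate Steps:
M = -25/2 (M = 25/(-2) = 25*(-½) = -25/2 ≈ -12.500)
-47*M*(-65) = -47*(-25/2)*(-65) = (1175/2)*(-65) = -76375/2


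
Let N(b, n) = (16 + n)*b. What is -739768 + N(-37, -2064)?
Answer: -663992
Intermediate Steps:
N(b, n) = b*(16 + n)
-739768 + N(-37, -2064) = -739768 - 37*(16 - 2064) = -739768 - 37*(-2048) = -739768 + 75776 = -663992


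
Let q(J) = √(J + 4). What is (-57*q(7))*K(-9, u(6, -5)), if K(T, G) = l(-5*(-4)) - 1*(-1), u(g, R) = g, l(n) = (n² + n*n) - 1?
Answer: -45600*√11 ≈ -1.5124e+5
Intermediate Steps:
l(n) = -1 + 2*n² (l(n) = (n² + n²) - 1 = 2*n² - 1 = -1 + 2*n²)
K(T, G) = 800 (K(T, G) = (-1 + 2*(-5*(-4))²) - 1*(-1) = (-1 + 2*20²) + 1 = (-1 + 2*400) + 1 = (-1 + 800) + 1 = 799 + 1 = 800)
q(J) = √(4 + J)
(-57*q(7))*K(-9, u(6, -5)) = -57*√(4 + 7)*800 = -57*√11*800 = -45600*√11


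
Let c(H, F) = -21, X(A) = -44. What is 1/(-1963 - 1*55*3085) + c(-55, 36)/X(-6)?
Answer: 65368043/136961660 ≈ 0.47727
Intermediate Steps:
1/(-1963 - 1*55*3085) + c(-55, 36)/X(-6) = 1/(-1963 - 1*55*3085) - 21/(-44) = (1/3085)/(-1963 - 55) - 21*(-1/44) = (1/3085)/(-2018) + 21/44 = -1/2018*1/3085 + 21/44 = -1/6225530 + 21/44 = 65368043/136961660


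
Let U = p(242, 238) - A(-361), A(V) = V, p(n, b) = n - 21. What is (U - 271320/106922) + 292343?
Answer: 15659927765/53461 ≈ 2.9292e+5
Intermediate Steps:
p(n, b) = -21 + n
U = 582 (U = (-21 + 242) - 1*(-361) = 221 + 361 = 582)
(U - 271320/106922) + 292343 = (582 - 271320/106922) + 292343 = (582 - 271320*1/106922) + 292343 = (582 - 135660/53461) + 292343 = 30978642/53461 + 292343 = 15659927765/53461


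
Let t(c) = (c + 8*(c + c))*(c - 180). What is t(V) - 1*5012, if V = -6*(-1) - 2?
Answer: -16980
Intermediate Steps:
V = 4 (V = 6 - 2 = 4)
t(c) = 17*c*(-180 + c) (t(c) = (c + 8*(2*c))*(-180 + c) = (c + 16*c)*(-180 + c) = (17*c)*(-180 + c) = 17*c*(-180 + c))
t(V) - 1*5012 = 17*4*(-180 + 4) - 1*5012 = 17*4*(-176) - 5012 = -11968 - 5012 = -16980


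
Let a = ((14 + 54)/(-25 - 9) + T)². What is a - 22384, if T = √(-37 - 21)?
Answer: -22384 + (2 - I*√58)² ≈ -22438.0 - 30.463*I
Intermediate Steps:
T = I*√58 (T = √(-58) = I*√58 ≈ 7.6158*I)
a = (-2 + I*√58)² (a = ((14 + 54)/(-25 - 9) + I*√58)² = (68/(-34) + I*√58)² = (68*(-1/34) + I*√58)² = (-2 + I*√58)² ≈ -54.0 - 30.463*I)
a - 22384 = (2 - I*√58)² - 22384 = -22384 + (2 - I*√58)²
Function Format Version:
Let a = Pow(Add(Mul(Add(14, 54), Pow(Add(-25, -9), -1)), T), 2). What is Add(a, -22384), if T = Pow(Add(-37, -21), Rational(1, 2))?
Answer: Add(-22384, Pow(Add(2, Mul(-1, I, Pow(58, Rational(1, 2)))), 2)) ≈ Add(-22438., Mul(-30.463, I))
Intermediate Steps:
T = Mul(I, Pow(58, Rational(1, 2))) (T = Pow(-58, Rational(1, 2)) = Mul(I, Pow(58, Rational(1, 2))) ≈ Mul(7.6158, I))
a = Pow(Add(-2, Mul(I, Pow(58, Rational(1, 2)))), 2) (a = Pow(Add(Mul(Add(14, 54), Pow(Add(-25, -9), -1)), Mul(I, Pow(58, Rational(1, 2)))), 2) = Pow(Add(Mul(68, Pow(-34, -1)), Mul(I, Pow(58, Rational(1, 2)))), 2) = Pow(Add(Mul(68, Rational(-1, 34)), Mul(I, Pow(58, Rational(1, 2)))), 2) = Pow(Add(-2, Mul(I, Pow(58, Rational(1, 2)))), 2) ≈ Add(-54.000, Mul(-30.463, I)))
Add(a, -22384) = Add(Pow(Add(2, Mul(-1, I, Pow(58, Rational(1, 2)))), 2), -22384) = Add(-22384, Pow(Add(2, Mul(-1, I, Pow(58, Rational(1, 2)))), 2))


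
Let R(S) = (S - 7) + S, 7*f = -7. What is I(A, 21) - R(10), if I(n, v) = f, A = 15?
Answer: -14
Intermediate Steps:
f = -1 (f = (1/7)*(-7) = -1)
R(S) = -7 + 2*S (R(S) = (-7 + S) + S = -7 + 2*S)
I(n, v) = -1
I(A, 21) - R(10) = -1 - (-7 + 2*10) = -1 - (-7 + 20) = -1 - 1*13 = -1 - 13 = -14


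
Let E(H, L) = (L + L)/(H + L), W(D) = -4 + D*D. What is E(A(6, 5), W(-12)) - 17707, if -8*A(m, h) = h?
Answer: -3948213/223 ≈ -17705.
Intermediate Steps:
A(m, h) = -h/8
W(D) = -4 + D²
E(H, L) = 2*L/(H + L) (E(H, L) = (2*L)/(H + L) = 2*L/(H + L))
E(A(6, 5), W(-12)) - 17707 = 2*(-4 + (-12)²)/(-⅛*5 + (-4 + (-12)²)) - 17707 = 2*(-4 + 144)/(-5/8 + (-4 + 144)) - 17707 = 2*140/(-5/8 + 140) - 17707 = 2*140/(1115/8) - 17707 = 2*140*(8/1115) - 17707 = 448/223 - 17707 = -3948213/223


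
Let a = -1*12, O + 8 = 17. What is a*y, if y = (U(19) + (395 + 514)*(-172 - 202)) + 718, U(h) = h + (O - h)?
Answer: 4070868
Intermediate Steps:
O = 9 (O = -8 + 17 = 9)
a = -12
U(h) = 9 (U(h) = h + (9 - h) = 9)
y = -339239 (y = (9 + (395 + 514)*(-172 - 202)) + 718 = (9 + 909*(-374)) + 718 = (9 - 339966) + 718 = -339957 + 718 = -339239)
a*y = -12*(-339239) = 4070868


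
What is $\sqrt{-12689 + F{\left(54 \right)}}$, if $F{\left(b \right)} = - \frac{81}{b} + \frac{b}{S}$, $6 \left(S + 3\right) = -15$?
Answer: $\frac{i \sqrt{6146954}}{22} \approx 112.7 i$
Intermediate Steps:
$S = - \frac{11}{2}$ ($S = -3 + \frac{1}{6} \left(-15\right) = -3 - \frac{5}{2} = - \frac{11}{2} \approx -5.5$)
$F{\left(b \right)} = - \frac{81}{b} - \frac{2 b}{11}$ ($F{\left(b \right)} = - \frac{81}{b} + \frac{b}{- \frac{11}{2}} = - \frac{81}{b} + b \left(- \frac{2}{11}\right) = - \frac{81}{b} - \frac{2 b}{11}$)
$\sqrt{-12689 + F{\left(54 \right)}} = \sqrt{-12689 - \left(\frac{108}{11} + \frac{81}{54}\right)} = \sqrt{-12689 - \frac{249}{22}} = \sqrt{- \frac{279407}{22}} = \frac{i \sqrt{6146954}}{22}$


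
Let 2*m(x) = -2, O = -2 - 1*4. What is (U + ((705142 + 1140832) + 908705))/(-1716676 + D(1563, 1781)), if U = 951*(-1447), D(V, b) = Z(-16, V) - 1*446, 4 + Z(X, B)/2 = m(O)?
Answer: -689291/858566 ≈ -0.80284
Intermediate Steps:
O = -6 (O = -2 - 4 = -6)
m(x) = -1 (m(x) = (½)*(-2) = -1)
Z(X, B) = -10 (Z(X, B) = -8 + 2*(-1) = -8 - 2 = -10)
D(V, b) = -456 (D(V, b) = -10 - 1*446 = -10 - 446 = -456)
U = -1376097
(U + ((705142 + 1140832) + 908705))/(-1716676 + D(1563, 1781)) = (-1376097 + ((705142 + 1140832) + 908705))/(-1716676 - 456) = (-1376097 + (1845974 + 908705))/(-1717132) = (-1376097 + 2754679)*(-1/1717132) = 1378582*(-1/1717132) = -689291/858566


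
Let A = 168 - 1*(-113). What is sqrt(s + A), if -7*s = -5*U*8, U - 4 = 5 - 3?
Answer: sqrt(15449)/7 ≈ 17.756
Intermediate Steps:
U = 6 (U = 4 + (5 - 3) = 4 + 2 = 6)
s = 240/7 (s = -(-5*6)*8/7 = -(-30)*8/7 = -1/7*(-240) = 240/7 ≈ 34.286)
A = 281 (A = 168 + 113 = 281)
sqrt(s + A) = sqrt(240/7 + 281) = sqrt(2207/7) = sqrt(15449)/7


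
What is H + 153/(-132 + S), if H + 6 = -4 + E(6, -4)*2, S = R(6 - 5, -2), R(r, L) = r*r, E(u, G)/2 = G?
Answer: -3559/131 ≈ -27.168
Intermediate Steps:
E(u, G) = 2*G
R(r, L) = r²
S = 1 (S = (6 - 5)² = 1² = 1)
H = -26 (H = -6 + (-4 + (2*(-4))*2) = -6 + (-4 - 8*2) = -6 + (-4 - 16) = -6 - 20 = -26)
H + 153/(-132 + S) = -26 + 153/(-132 + 1) = -26 + 153/(-131) = -26 - 1/131*153 = -26 - 153/131 = -3559/131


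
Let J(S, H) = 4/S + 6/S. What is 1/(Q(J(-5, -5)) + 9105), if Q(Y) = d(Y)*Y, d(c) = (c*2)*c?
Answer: 1/9089 ≈ 0.00011002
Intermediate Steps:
d(c) = 2*c² (d(c) = (2*c)*c = 2*c²)
J(S, H) = 10/S
Q(Y) = 2*Y³ (Q(Y) = (2*Y²)*Y = 2*Y³)
1/(Q(J(-5, -5)) + 9105) = 1/(2*(10/(-5))³ + 9105) = 1/(2*(10*(-⅕))³ + 9105) = 1/(2*(-2)³ + 9105) = 1/(2*(-8) + 9105) = 1/(-16 + 9105) = 1/9089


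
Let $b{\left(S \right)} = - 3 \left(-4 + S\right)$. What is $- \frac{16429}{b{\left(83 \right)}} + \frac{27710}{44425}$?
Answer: $\frac{147285119}{2105745} \approx 69.944$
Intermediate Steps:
$b{\left(S \right)} = 12 - 3 S$
$- \frac{16429}{b{\left(83 \right)}} + \frac{27710}{44425} = - \frac{16429}{12 - 249} + \frac{27710}{44425} = - \frac{16429}{12 - 249} + 27710 \cdot \frac{1}{44425} = - \frac{16429}{-237} + \frac{5542}{8885} = \left(-16429\right) \left(- \frac{1}{237}\right) + \frac{5542}{8885} = \frac{16429}{237} + \frac{5542}{8885} = \frac{147285119}{2105745}$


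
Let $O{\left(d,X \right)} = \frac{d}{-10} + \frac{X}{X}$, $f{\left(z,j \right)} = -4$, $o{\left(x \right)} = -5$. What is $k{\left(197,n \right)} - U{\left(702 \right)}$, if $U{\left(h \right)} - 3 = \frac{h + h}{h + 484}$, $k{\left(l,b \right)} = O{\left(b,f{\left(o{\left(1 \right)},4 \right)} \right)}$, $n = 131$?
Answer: $- \frac{96563}{5930} \approx -16.284$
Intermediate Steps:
$O{\left(d,X \right)} = 1 - \frac{d}{10}$ ($O{\left(d,X \right)} = d \left(- \frac{1}{10}\right) + 1 = - \frac{d}{10} + 1 = 1 - \frac{d}{10}$)
$k{\left(l,b \right)} = 1 - \frac{b}{10}$
$U{\left(h \right)} = 3 + \frac{2 h}{484 + h}$ ($U{\left(h \right)} = 3 + \frac{h + h}{h + 484} = 3 + \frac{2 h}{484 + h}$)
$k{\left(197,n \right)} - U{\left(702 \right)} = \left(1 - \frac{131}{10}\right) - \frac{1452 + 5 \cdot 702}{484 + 702} = \left(1 - \frac{131}{10}\right) - \frac{1452 + 3510}{1186} = - \frac{121}{10} - \frac{1}{1186} \cdot 4962 = - \frac{121}{10} - \frac{2481}{593} = - \frac{96563}{5930}$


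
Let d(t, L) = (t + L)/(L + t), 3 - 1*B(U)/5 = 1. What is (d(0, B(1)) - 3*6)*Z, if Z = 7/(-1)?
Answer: 119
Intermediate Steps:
Z = -7 (Z = 7*(-1) = -7)
B(U) = 10 (B(U) = 15 - 5*1 = 15 - 5 = 10)
d(t, L) = 1 (d(t, L) = (L + t)/(L + t) = 1)
(d(0, B(1)) - 3*6)*Z = (1 - 3*6)*(-7) = (1 - 18)*(-7) = -17*(-7) = 119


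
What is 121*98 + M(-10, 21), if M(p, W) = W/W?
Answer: 11859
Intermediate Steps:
M(p, W) = 1
121*98 + M(-10, 21) = 121*98 + 1 = 11858 + 1 = 11859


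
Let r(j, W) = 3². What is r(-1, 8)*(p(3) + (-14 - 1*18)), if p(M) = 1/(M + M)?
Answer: -573/2 ≈ -286.50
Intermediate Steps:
r(j, W) = 9
p(M) = 1/(2*M)
r(-1, 8)*(p(3) + (-14 - 1*18)) = 9*((½)/3 + (-14 - 1*18)) = 9*((½)*(⅓) + (-14 - 18)) = 9*(⅙ - 32) = 9*(-191/6) = -573/2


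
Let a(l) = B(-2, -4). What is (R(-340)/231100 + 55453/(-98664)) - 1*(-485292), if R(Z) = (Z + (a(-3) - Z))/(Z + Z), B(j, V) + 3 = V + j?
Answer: 940546385484033497/1938106284000 ≈ 4.8529e+5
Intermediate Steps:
B(j, V) = -3 + V + j (B(j, V) = -3 + (V + j) = -3 + V + j)
a(l) = -9 (a(l) = -3 - 4 - 2 = -9)
R(Z) = -9/(2*Z) (R(Z) = (Z + (-9 - Z))/(Z + Z) = -9*1/(2*Z) = -9/(2*Z))
(R(-340)/231100 + 55453/(-98664)) - 1*(-485292) = (-9/2/(-340)/231100 + 55453/(-98664)) - 1*(-485292) = (-9/2*(-1/340)*(1/231100) + 55453*(-1/98664)) + 485292 = ((9/680)*(1/231100) - 55453/98664) + 485292 = (9/157148000 - 55453/98664) + 485292 = -1089290894503/1938106284000 + 485292 = 940546385484033497/1938106284000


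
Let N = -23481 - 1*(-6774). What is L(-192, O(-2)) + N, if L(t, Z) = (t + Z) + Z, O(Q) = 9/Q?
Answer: -16908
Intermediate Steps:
N = -16707 (N = -23481 + 6774 = -16707)
L(t, Z) = t + 2*Z (L(t, Z) = (Z + t) + Z = t + 2*Z)
L(-192, O(-2)) + N = (-192 + 2*(9/(-2))) - 16707 = (-192 + 2*(9*(-½))) - 16707 = (-192 + 2*(-9/2)) - 16707 = (-192 - 9) - 16707 = -201 - 16707 = -16908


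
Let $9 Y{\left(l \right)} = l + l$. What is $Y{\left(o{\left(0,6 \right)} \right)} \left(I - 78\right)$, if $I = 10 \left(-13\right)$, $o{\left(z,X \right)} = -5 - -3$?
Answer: $\frac{832}{9} \approx 92.444$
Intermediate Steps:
$o{\left(z,X \right)} = -2$ ($o{\left(z,X \right)} = -5 + 3 = -2$)
$I = -130$
$Y{\left(l \right)} = \frac{2 l}{9}$ ($Y{\left(l \right)} = \frac{l + l}{9} = \frac{2 l}{9}$)
$Y{\left(o{\left(0,6 \right)} \right)} \left(I - 78\right) = \frac{2}{9} \left(-2\right) \left(-130 - 78\right) = \left(- \frac{4}{9}\right) \left(-208\right) = \frac{832}{9}$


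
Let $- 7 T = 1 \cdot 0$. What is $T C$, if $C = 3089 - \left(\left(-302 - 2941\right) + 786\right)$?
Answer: $0$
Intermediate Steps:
$T = 0$ ($T = - \frac{1 \cdot 0}{7} = \left(- \frac{1}{7}\right) 0 = 0$)
$C = 5546$ ($C = 3089 - \left(-3243 + 786\right) = 3089 - -2457 = 3089 + 2457 = 5546$)
$T C = 0 \cdot 5546 = 0$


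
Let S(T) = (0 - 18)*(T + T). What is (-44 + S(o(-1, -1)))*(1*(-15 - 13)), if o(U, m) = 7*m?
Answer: -5824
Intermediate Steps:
S(T) = -36*T
(-44 + S(o(-1, -1)))*(1*(-15 - 13)) = (-44 - 252*(-1))*(1*(-15 - 13)) = (-44 - 36*(-7))*(1*(-28)) = (-44 + 252)*(-28) = 208*(-28) = -5824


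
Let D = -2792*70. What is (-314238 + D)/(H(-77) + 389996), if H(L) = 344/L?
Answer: -19622603/15014674 ≈ -1.3069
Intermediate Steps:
D = -195440
(-314238 + D)/(H(-77) + 389996) = (-314238 - 195440)/(344/(-77) + 389996) = -509678/(344*(-1/77) + 389996) = -509678/(-344/77 + 389996) = -509678/30029348/77 = -509678*77/30029348 = -19622603/15014674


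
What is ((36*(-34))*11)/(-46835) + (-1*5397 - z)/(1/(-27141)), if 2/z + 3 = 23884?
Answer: 9637233519641097/65792155 ≈ 1.4648e+8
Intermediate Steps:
z = 2/23881 (z = 2/(-3 + 23884) = 2/23881 ≈ 8.3749e-5)
((36*(-34))*11)/(-46835) + (-1*5397 - z)/(1/(-27141)) = ((36*(-34))*11)/(-46835) + (-1*5397 - 1*2/23881)/(1/(-27141)) = -1224*11*(-1/46835) + (-5397 - 2/23881)/(-1/27141) = -13464*(-1/46835) - 128885759/23881*(-27141) = 792/2755 + 3498088385019/23881 = 9637233519641097/65792155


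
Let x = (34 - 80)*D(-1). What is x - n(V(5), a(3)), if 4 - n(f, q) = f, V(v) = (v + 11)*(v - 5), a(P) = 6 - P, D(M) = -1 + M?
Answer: 88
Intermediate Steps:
V(v) = (-5 + v)*(11 + v) (V(v) = (11 + v)*(-5 + v) = (-5 + v)*(11 + v))
n(f, q) = 4 - f
x = 92 (x = (34 - 80)*(-1 - 1) = -46*(-2) = 92)
x - n(V(5), a(3)) = 92 - (4 - (-55 + 5**2 + 6*5)) = 92 - (4 - (-55 + 25 + 30)) = 92 - (4 - 1*0) = 92 - (4 + 0) = 92 - 1*4 = 92 - 4 = 88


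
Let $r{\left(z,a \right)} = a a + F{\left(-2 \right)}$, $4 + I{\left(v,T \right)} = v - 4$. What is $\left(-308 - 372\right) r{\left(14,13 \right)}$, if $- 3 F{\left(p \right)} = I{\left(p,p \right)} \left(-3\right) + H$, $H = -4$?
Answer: $- \frac{327080}{3} \approx -1.0903 \cdot 10^{5}$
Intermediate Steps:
$I{\left(v,T \right)} = -8 + v$ ($I{\left(v,T \right)} = -4 + \left(v - 4\right) = -4 + \left(-4 + v\right) = -8 + v$)
$F{\left(p \right)} = - \frac{20}{3} + p$ ($F{\left(p \right)} = - \frac{\left(-8 + p\right) \left(-3\right) - 4}{3} = - \frac{\left(24 - 3 p\right) - 4}{3} = - \frac{20 - 3 p}{3} = - \frac{20}{3} + p$)
$r{\left(z,a \right)} = - \frac{26}{3} + a^{2}$ ($r{\left(z,a \right)} = a a - \frac{26}{3} = a^{2} - \frac{26}{3} = - \frac{26}{3} + a^{2}$)
$\left(-308 - 372\right) r{\left(14,13 \right)} = \left(-308 - 372\right) \left(- \frac{26}{3} + 13^{2}\right) = - 680 \left(- \frac{26}{3} + 169\right) = \left(-680\right) \frac{481}{3} = - \frac{327080}{3}$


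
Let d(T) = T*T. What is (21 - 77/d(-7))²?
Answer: 18496/49 ≈ 377.47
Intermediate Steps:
d(T) = T²
(21 - 77/d(-7))² = (21 - 77/((-7)²))² = (21 - 77/49)² = (21 - 77*1/49)² = (21 - 11/7)² = (136/7)² = 18496/49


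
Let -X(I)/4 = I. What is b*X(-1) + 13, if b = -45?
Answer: -167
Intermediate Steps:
X(I) = -4*I
b*X(-1) + 13 = -(-180)*(-1) + 13 = -45*4 + 13 = -180 + 13 = -167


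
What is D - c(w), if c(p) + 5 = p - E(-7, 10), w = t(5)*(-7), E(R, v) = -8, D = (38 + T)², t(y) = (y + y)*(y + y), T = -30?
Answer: 761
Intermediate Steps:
t(y) = 4*y² (t(y) = (2*y)*(2*y) = 4*y²)
D = 64 (D = (38 - 30)² = 8² = 64)
w = -700 (w = (4*5²)*(-7) = (4*25)*(-7) = 100*(-7) = -700)
c(p) = 3 + p (c(p) = -5 + (p - 1*(-8)) = -5 + (p + 8) = -5 + (8 + p) = 3 + p)
D - c(w) = 64 - (3 - 700) = 64 - 1*(-697) = 64 + 697 = 761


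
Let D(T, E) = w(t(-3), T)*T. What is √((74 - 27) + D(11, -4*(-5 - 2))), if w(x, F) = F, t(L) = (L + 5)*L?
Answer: 2*√42 ≈ 12.961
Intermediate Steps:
t(L) = L*(5 + L) (t(L) = (5 + L)*L = L*(5 + L))
D(T, E) = T² (D(T, E) = T*T = T²)
√((74 - 27) + D(11, -4*(-5 - 2))) = √((74 - 27) + 11²) = √(47 + 121) = √168 = 2*√42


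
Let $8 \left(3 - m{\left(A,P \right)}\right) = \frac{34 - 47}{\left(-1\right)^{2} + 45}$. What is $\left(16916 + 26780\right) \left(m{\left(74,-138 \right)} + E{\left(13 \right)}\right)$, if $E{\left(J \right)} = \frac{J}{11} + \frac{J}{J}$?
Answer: $\frac{57675989}{253} \approx 2.2797 \cdot 10^{5}$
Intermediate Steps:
$E{\left(J \right)} = 1 + \frac{J}{11}$ ($E{\left(J \right)} = J \frac{1}{11} + 1 = \frac{J}{11} + 1 = 1 + \frac{J}{11}$)
$m{\left(A,P \right)} = \frac{1117}{368}$ ($m{\left(A,P \right)} = 3 - \frac{\left(34 - 47\right) \frac{1}{\left(-1\right)^{2} + 45}}{8} = 3 - \frac{\left(-13\right) \frac{1}{1 + 45}}{8} = 3 - \frac{\left(-13\right) \frac{1}{46}}{8} = 3 - - \frac{13}{368} = 3 + \frac{13}{368} = \frac{1117}{368}$)
$\left(16916 + 26780\right) \left(m{\left(74,-138 \right)} + E{\left(13 \right)}\right) = \left(16916 + 26780\right) \left(\frac{1117}{368} + \left(1 + \frac{1}{11} \cdot 13\right)\right) = 43696 \left(\frac{1117}{368} + \left(1 + \frac{13}{11}\right)\right) = 43696 \left(\frac{1117}{368} + \frac{24}{11}\right) = 43696 \cdot \frac{21119}{4048} = \frac{57675989}{253}$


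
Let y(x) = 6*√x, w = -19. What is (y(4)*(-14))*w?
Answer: 3192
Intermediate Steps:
(y(4)*(-14))*w = ((6*√4)*(-14))*(-19) = ((6*2)*(-14))*(-19) = (12*(-14))*(-19) = -168*(-19) = 3192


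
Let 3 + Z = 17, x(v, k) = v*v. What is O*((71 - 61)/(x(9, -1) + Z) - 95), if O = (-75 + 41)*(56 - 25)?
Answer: 1900362/19 ≈ 1.0002e+5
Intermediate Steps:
x(v, k) = v²
Z = 14 (Z = -3 + 17 = 14)
O = -1054 (O = -34*31 = -1054)
O*((71 - 61)/(x(9, -1) + Z) - 95) = -1054*((71 - 61)/(9² + 14) - 95) = -1054*(10/(81 + 14) - 95) = -1054*(10/95 - 95) = -1054*(10*(1/95) - 95) = -1054*(2/19 - 95) = -1054*(-1803/19) = 1900362/19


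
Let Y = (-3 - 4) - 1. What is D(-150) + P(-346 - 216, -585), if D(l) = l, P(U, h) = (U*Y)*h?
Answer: -2630310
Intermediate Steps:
Y = -8 (Y = -7 - 1 = -8)
P(U, h) = -8*U*h (P(U, h) = (U*(-8))*h = (-8*U)*h = -8*U*h)
D(-150) + P(-346 - 216, -585) = -150 - 8*(-346 - 216)*(-585) = -150 - 8*(-562)*(-585) = -150 - 2630160 = -2630310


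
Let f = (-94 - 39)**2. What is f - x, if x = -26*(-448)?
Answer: 6041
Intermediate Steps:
x = 11648
f = 17689 (f = (-133)**2 = 17689)
f - x = 17689 - 1*11648 = 17689 - 11648 = 6041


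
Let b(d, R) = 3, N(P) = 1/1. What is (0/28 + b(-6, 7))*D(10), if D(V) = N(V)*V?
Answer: 30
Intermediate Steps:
N(P) = 1
D(V) = V (D(V) = 1*V = V)
(0/28 + b(-6, 7))*D(10) = (0/28 + 3)*10 = (0*(1/28) + 3)*10 = (0 + 3)*10 = 3*10 = 30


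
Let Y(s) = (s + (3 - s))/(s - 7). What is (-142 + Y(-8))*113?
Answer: -80343/5 ≈ -16069.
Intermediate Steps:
Y(s) = 3/(-7 + s)
(-142 + Y(-8))*113 = (-142 + 3/(-7 - 8))*113 = (-142 + 3/(-15))*113 = (-142 + 3*(-1/15))*113 = (-142 - ⅕)*113 = -711/5*113 = -80343/5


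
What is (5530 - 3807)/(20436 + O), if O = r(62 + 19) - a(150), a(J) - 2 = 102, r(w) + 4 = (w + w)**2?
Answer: 1723/46572 ≈ 0.036996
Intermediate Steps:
r(w) = -4 + 4*w**2 (r(w) = -4 + (w + w)**2 = -4 + (2*w)**2 = -4 + 4*w**2)
a(J) = 104 (a(J) = 2 + 102 = 104)
O = 26136 (O = (-4 + 4*(62 + 19)**2) - 1*104 = (-4 + 4*81**2) - 104 = (-4 + 4*6561) - 104 = (-4 + 26244) - 104 = 26240 - 104 = 26136)
(5530 - 3807)/(20436 + O) = (5530 - 3807)/(20436 + 26136) = 1723/46572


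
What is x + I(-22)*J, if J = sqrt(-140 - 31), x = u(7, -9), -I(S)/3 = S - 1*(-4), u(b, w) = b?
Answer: 7 + 162*I*sqrt(19) ≈ 7.0 + 706.14*I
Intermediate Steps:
I(S) = -12 - 3*S (I(S) = -3*(S - 1*(-4)) = -3*(S + 4) = -3*(4 + S) = -12 - 3*S)
x = 7
J = 3*I*sqrt(19) (J = sqrt(-171) = 3*I*sqrt(19) ≈ 13.077*I)
x + I(-22)*J = 7 + (-12 - 3*(-22))*(3*I*sqrt(19)) = 7 + (-12 + 66)*(3*I*sqrt(19)) = 7 + 54*(3*I*sqrt(19)) = 7 + 162*I*sqrt(19)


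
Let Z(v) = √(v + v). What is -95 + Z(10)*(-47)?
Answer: -95 - 94*√5 ≈ -305.19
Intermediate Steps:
Z(v) = √2*√v (Z(v) = √(2*v) = √2*√v)
-95 + Z(10)*(-47) = -95 + (√2*√10)*(-47) = -95 + (2*√5)*(-47) = -95 - 94*√5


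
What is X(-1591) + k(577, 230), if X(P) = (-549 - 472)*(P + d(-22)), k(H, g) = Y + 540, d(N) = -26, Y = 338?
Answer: 1651835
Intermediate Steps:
k(H, g) = 878 (k(H, g) = 338 + 540 = 878)
X(P) = 26546 - 1021*P (X(P) = (-549 - 472)*(P - 26) = -1021*(-26 + P) = 26546 - 1021*P)
X(-1591) + k(577, 230) = (26546 - 1021*(-1591)) + 878 = (26546 + 1624411) + 878 = 1650957 + 878 = 1651835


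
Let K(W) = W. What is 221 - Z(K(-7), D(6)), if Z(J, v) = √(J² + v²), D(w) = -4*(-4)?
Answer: 221 - √305 ≈ 203.54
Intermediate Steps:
D(w) = 16
221 - Z(K(-7), D(6)) = 221 - √((-7)² + 16²) = 221 - √(49 + 256) = 221 - √305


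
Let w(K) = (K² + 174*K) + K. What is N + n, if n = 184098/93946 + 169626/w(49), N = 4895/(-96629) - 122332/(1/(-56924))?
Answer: 173462408755478786810317/24909779645296 ≈ 6.9636e+9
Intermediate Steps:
w(K) = K² + 175*K
N = 672888290960177/96629 (N = 4895*(-1/96629) - 122332/(-1/56924) = -4895/96629 - 122332*(-56924) = -4895/96629 + 6963626768 = 672888290960177/96629 ≈ 6.9636e+9)
n = 4489085961/257787824 (n = 184098/93946 + 169626/((49*(175 + 49))) = 184098*(1/93946) + 169626/((49*224)) = 92049/46973 + 169626/10976 = 92049/46973 + 169626*(1/10976) = 92049/46973 + 84813/5488 = 4489085961/257787824 ≈ 17.414)
N + n = 672888290960177/96629 + 4489085961/257787824 = 173462408755478786810317/24909779645296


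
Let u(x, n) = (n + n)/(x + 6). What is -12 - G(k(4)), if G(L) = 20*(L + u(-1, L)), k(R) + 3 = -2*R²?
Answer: 968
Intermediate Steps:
k(R) = -3 - 2*R²
u(x, n) = 2*n/(6 + x) (u(x, n) = (2*n)/(6 + x) = 2*n/(6 + x))
G(L) = 28*L (G(L) = 20*(L + 2*L/(6 - 1)) = 20*(L + 2*L/5) = 20*(7*L/5) = 28*L)
-12 - G(k(4)) = -12 - 28*(-3 - 2*4²) = -12 - 28*(-3 - 2*16) = -12 - 28*(-3 - 32) = -12 - 28*(-35) = -12 - 1*(-980) = -12 + 980 = 968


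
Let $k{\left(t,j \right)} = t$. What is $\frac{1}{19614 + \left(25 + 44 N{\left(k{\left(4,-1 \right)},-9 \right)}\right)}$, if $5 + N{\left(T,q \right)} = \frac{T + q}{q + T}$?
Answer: $\frac{1}{19463} \approx 5.138 \cdot 10^{-5}$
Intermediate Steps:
$N{\left(T,q \right)} = -4$ ($N{\left(T,q \right)} = -5 + \frac{T + q}{q + T} = -5 + \frac{T + q}{T + q} = -5 + 1 = -4$)
$\frac{1}{19614 + \left(25 + 44 N{\left(k{\left(4,-1 \right)},-9 \right)}\right)} = \frac{1}{19614 + \left(25 + 44 \left(-4\right)\right)} = \frac{1}{19614 + \left(25 - 176\right)} = \frac{1}{19614 - 151} = \frac{1}{19463}$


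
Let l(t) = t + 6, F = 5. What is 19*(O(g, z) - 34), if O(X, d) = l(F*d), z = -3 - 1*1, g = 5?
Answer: -912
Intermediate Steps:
l(t) = 6 + t
z = -4 (z = -3 - 1 = -4)
O(X, d) = 6 + 5*d
19*(O(g, z) - 34) = 19*((6 + 5*(-4)) - 34) = 19*((6 - 20) - 34) = 19*(-14 - 34) = 19*(-48) = -912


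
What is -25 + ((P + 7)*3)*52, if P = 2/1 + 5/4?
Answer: 1574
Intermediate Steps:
P = 13/4 (P = 2*1 + 5*(¼) = 2 + 5/4 = 13/4 ≈ 3.2500)
-25 + ((P + 7)*3)*52 = -25 + ((13/4 + 7)*3)*52 = -25 + ((41/4)*3)*52 = -25 + (123/4)*52 = -25 + 1599 = 1574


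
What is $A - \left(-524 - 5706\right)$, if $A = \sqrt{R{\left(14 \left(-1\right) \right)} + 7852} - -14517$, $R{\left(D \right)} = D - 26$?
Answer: $20747 + 6 \sqrt{217} \approx 20835.0$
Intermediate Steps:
$R{\left(D \right)} = -26 + D$ ($R{\left(D \right)} = D - 26 = -26 + D$)
$A = 14517 + 6 \sqrt{217}$ ($A = \sqrt{\left(-26 + 14 \left(-1\right)\right) + 7852} - -14517 = \sqrt{\left(-26 - 14\right) + 7852} + 14517 = \sqrt{-40 + 7852} + 14517 = \sqrt{7812} + 14517 = 6 \sqrt{217} + 14517 = 14517 + 6 \sqrt{217} \approx 14605.0$)
$A - \left(-524 - 5706\right) = \left(14517 + 6 \sqrt{217}\right) - \left(-524 - 5706\right) = \left(14517 + 6 \sqrt{217}\right) - -6230 = \left(14517 + 6 \sqrt{217}\right) + 6230 = 20747 + 6 \sqrt{217}$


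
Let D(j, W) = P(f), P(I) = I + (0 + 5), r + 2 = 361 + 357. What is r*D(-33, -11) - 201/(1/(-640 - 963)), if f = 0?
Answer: 325783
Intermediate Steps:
r = 716 (r = -2 + (361 + 357) = -2 + 718 = 716)
P(I) = 5 + I (P(I) = I + 5 = 5 + I)
D(j, W) = 5 (D(j, W) = 5 + 0 = 5)
r*D(-33, -11) - 201/(1/(-640 - 963)) = 716*5 - 201/(1/(-640 - 963)) = 3580 - 201/(1/(-1603)) = 3580 - 201/(-1/1603) = 3580 - 201*(-1603) = 3580 + 322203 = 325783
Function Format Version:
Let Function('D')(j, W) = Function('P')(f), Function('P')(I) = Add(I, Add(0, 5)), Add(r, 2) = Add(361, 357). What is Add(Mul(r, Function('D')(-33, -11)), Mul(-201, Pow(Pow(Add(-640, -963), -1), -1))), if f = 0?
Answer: 325783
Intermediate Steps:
r = 716 (r = Add(-2, Add(361, 357)) = Add(-2, 718) = 716)
Function('P')(I) = Add(5, I) (Function('P')(I) = Add(I, 5) = Add(5, I))
Function('D')(j, W) = 5 (Function('D')(j, W) = Add(5, 0) = 5)
Add(Mul(r, Function('D')(-33, -11)), Mul(-201, Pow(Pow(Add(-640, -963), -1), -1))) = Add(Mul(716, 5), Mul(-201, Pow(Pow(Add(-640, -963), -1), -1))) = Add(3580, Mul(-201, Pow(Pow(-1603, -1), -1))) = Add(3580, Mul(-201, Pow(Rational(-1, 1603), -1))) = Add(3580, Mul(-201, -1603)) = Add(3580, 322203) = 325783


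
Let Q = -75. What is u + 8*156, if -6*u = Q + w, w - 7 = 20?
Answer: 1256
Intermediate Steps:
w = 27 (w = 7 + 20 = 27)
u = 8 (u = -(-75 + 27)/6 = -⅙*(-48) = 8)
u + 8*156 = 8 + 8*156 = 8 + 1248 = 1256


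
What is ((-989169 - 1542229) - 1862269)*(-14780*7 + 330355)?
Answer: -996901073965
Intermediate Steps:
((-989169 - 1542229) - 1862269)*(-14780*7 + 330355) = (-2531398 - 1862269)*(-103460 + 330355) = -4393667*226895 = -996901073965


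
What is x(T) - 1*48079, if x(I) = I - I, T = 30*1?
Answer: -48079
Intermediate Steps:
T = 30
x(I) = 0
x(T) - 1*48079 = 0 - 1*48079 = 0 - 48079 = -48079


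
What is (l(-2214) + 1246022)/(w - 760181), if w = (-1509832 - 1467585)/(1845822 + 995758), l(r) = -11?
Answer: -1180213312460/720039367799 ≈ -1.6391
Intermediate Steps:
w = -2977417/2841580 ≈ -1.0478
(l(-2214) + 1246022)/(w - 760181) = (-11 + 1246022)/(-2977417/2841580 - 760181) = 1246011/(-2160118103397/2841580) = 1246011*(-2841580/2160118103397) = -1180213312460/720039367799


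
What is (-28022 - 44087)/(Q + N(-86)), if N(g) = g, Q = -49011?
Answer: 72109/49097 ≈ 1.4687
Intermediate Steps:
(-28022 - 44087)/(Q + N(-86)) = (-28022 - 44087)/(-49011 - 86) = -72109/(-49097) = -72109*(-1/49097) = 72109/49097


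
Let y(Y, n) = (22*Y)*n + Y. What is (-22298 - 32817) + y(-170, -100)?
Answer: 318715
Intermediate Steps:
y(Y, n) = Y + 22*Y*n (y(Y, n) = 22*Y*n + Y = Y + 22*Y*n)
(-22298 - 32817) + y(-170, -100) = (-22298 - 32817) - 170*(1 + 22*(-100)) = -55115 - 170*(1 - 2200) = -55115 - 170*(-2199) = -55115 + 373830 = 318715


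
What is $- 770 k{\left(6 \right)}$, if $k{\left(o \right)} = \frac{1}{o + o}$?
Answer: $- \frac{385}{6} \approx -64.167$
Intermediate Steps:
$k{\left(o \right)} = \frac{1}{2 o}$
$- 770 k{\left(6 \right)} = - 770 \frac{1}{2 \cdot 6} = - 770 \cdot \frac{1}{2} \cdot \frac{1}{6} = \left(-770\right) \frac{1}{12} = - \frac{385}{6}$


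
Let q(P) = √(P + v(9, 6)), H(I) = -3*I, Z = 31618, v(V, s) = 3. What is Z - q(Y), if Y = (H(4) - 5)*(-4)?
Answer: 31618 - √71 ≈ 31610.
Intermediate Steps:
Y = 68 (Y = (-3*4 - 5)*(-4) = (-12 - 5)*(-4) = -17*(-4) = 68)
q(P) = √(3 + P) (q(P) = √(P + 3) = √(3 + P))
Z - q(Y) = 31618 - √(3 + 68) = 31618 - √71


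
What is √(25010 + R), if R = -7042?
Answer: 4*√1123 ≈ 134.04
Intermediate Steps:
√(25010 + R) = √(25010 - 7042) = √17968 = 4*√1123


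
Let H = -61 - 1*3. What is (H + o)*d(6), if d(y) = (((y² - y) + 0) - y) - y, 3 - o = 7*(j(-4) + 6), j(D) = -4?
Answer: -1350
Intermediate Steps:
H = -64 (H = -61 - 3 = -64)
o = -11 (o = 3 - 7*(-4 + 6) = 3 - 7*2 = 3 - 1*14 = 3 - 14 = -11)
d(y) = y² - 3*y (d(y) = ((y² - y) - y) - y = (y² - 2*y) - y = y² - 3*y)
(H + o)*d(6) = (-64 - 11)*(6*(-3 + 6)) = -450*3 = -75*18 = -1350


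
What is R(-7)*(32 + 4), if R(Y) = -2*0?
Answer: 0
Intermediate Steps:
R(Y) = 0
R(-7)*(32 + 4) = 0*(32 + 4) = 0*36 = 0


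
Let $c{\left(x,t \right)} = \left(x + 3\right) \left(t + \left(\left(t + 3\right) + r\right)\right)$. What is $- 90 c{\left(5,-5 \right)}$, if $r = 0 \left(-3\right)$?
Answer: $5040$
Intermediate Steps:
$r = 0$
$c{\left(x,t \right)} = \left(3 + x\right) \left(3 + 2 t\right)$ ($c{\left(x,t \right)} = \left(x + 3\right) \left(t + \left(\left(t + 3\right) + 0\right)\right) = \left(3 + x\right) \left(t + \left(\left(3 + t\right) + 0\right)\right) = \left(3 + x\right) \left(t + \left(3 + t\right)\right) = \left(3 + x\right) \left(3 + 2 t\right)$)
$- 90 c{\left(5,-5 \right)} = - 90 \left(9 + 3 \cdot 5 + 6 \left(-5\right) + 2 \left(-5\right) 5\right) = - 90 \left(9 + 15 - 30 - 50\right) = \left(-90\right) \left(-56\right) = 5040$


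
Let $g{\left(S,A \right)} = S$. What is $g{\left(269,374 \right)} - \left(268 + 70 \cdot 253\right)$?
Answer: $-17709$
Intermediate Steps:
$g{\left(269,374 \right)} - \left(268 + 70 \cdot 253\right) = 269 - \left(268 + 70 \cdot 253\right) = 269 - \left(268 + 17710\right) = 269 - 17978 = -17709$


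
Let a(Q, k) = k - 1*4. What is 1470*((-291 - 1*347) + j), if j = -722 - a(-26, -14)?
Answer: -1972740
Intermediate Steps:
a(Q, k) = -4 + k (a(Q, k) = k - 4 = -4 + k)
j = -704 (j = -722 - (-4 - 14) = -722 - 1*(-18) = -722 + 18 = -704)
1470*((-291 - 1*347) + j) = 1470*((-291 - 1*347) - 704) = 1470*((-291 - 347) - 704) = 1470*(-638 - 704) = 1470*(-1342) = -1972740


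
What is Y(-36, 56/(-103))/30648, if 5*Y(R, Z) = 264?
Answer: 11/6385 ≈ 0.0017228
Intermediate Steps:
Y(R, Z) = 264/5 (Y(R, Z) = (⅕)*264 = 264/5)
Y(-36, 56/(-103))/30648 = (264/5)/30648 = (264/5)*(1/30648) = 11/6385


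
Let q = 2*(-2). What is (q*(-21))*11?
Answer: 924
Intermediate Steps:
q = -4
(q*(-21))*11 = -4*(-21)*11 = 84*11 = 924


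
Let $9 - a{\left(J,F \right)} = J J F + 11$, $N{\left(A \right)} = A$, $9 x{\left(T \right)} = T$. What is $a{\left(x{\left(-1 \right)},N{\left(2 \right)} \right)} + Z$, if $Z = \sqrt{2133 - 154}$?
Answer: $- \frac{164}{81} + \sqrt{1979} \approx 42.461$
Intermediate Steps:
$x{\left(T \right)} = \frac{T}{9}$
$a{\left(J,F \right)} = -2 - F J^{2}$ ($a{\left(J,F \right)} = 9 - \left(J J F + 11\right) = 9 - \left(J^{2} F + 11\right) = 9 - \left(F J^{2} + 11\right) = 9 - \left(11 + F J^{2}\right) = -2 - F J^{2}$)
$Z = \sqrt{1979}$ ($Z = \sqrt{2133 - 154} = \sqrt{1979} \approx 44.486$)
$a{\left(x{\left(-1 \right)},N{\left(2 \right)} \right)} + Z = \left(-2 - 2 \left(\frac{1}{9} \left(-1\right)\right)^{2}\right) + \sqrt{1979} = \left(-2 - 2 \left(- \frac{1}{9}\right)^{2}\right) + \sqrt{1979} = \left(-2 - 2 \cdot \frac{1}{81}\right) + \sqrt{1979} = \left(-2 - \frac{2}{81}\right) + \sqrt{1979} = - \frac{164}{81} + \sqrt{1979}$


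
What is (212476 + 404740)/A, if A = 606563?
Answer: 617216/606563 ≈ 1.0176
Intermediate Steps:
(212476 + 404740)/A = (212476 + 404740)/606563 = 617216*(1/606563) = 617216/606563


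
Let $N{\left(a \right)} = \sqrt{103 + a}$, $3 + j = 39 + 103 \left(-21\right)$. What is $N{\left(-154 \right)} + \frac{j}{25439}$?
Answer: $- \frac{2127}{25439} + i \sqrt{51} \approx -0.083612 + 7.1414 i$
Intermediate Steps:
$j = -2127$ ($j = -3 + \left(39 + 103 \left(-21\right)\right) = -3 + \left(39 - 2163\right) = -3 - 2124 = -2127$)
$N{\left(-154 \right)} + \frac{j}{25439} = \sqrt{103 - 154} - \frac{2127}{25439} = \sqrt{-51} - \frac{2127}{25439} = i \sqrt{51} - \frac{2127}{25439} = - \frac{2127}{25439} + i \sqrt{51}$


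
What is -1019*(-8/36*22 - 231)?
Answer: 2163337/9 ≈ 2.4037e+5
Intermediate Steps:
-1019*(-8/36*22 - 231) = -1019*(-8*1/36*22 - 231) = -1019*(-2/9*22 - 231) = -1019*(-44/9 - 231) = -1019*(-2123/9) = 2163337/9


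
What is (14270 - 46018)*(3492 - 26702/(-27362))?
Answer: -1517154470444/13681 ≈ -1.1089e+8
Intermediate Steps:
(14270 - 46018)*(3492 - 26702/(-27362)) = -31748*(3492 - 26702*(-1/27362)) = -31748*(3492 + 13351/13681) = -31748*47787403/13681 = -1517154470444/13681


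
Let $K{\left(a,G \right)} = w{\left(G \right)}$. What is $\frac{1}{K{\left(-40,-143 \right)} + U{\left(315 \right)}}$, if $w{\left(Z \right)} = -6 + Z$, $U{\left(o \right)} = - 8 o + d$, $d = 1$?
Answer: $- \frac{1}{2668} \approx -0.00037481$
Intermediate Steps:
$U{\left(o \right)} = 1 - 8 o$ ($U{\left(o \right)} = - 8 o + 1 = 1 - 8 o$)
$K{\left(a,G \right)} = -6 + G$
$\frac{1}{K{\left(-40,-143 \right)} + U{\left(315 \right)}} = \frac{1}{\left(-6 - 143\right) + \left(1 - 2520\right)} = \frac{1}{-149 + \left(1 - 2520\right)} = \frac{1}{-149 - 2519} = \frac{1}{-2668} = - \frac{1}{2668}$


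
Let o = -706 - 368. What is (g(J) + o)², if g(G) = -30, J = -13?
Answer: 1218816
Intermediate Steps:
o = -1074
(g(J) + o)² = (-30 - 1074)² = (-1104)² = 1218816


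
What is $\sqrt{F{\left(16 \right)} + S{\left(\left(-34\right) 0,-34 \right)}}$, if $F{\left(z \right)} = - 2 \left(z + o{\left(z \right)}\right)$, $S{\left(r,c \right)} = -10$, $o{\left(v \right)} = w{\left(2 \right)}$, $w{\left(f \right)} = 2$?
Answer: $i \sqrt{46} \approx 6.7823 i$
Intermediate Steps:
$o{\left(v \right)} = 2$
$F{\left(z \right)} = -4 - 2 z$ ($F{\left(z \right)} = - 2 \left(z + 2\right) = - 2 \left(2 + z\right) = -4 - 2 z$)
$\sqrt{F{\left(16 \right)} + S{\left(\left(-34\right) 0,-34 \right)}} = \sqrt{\left(-4 - 32\right) - 10} = \sqrt{-36 - 10} = \sqrt{-46} = i \sqrt{46}$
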